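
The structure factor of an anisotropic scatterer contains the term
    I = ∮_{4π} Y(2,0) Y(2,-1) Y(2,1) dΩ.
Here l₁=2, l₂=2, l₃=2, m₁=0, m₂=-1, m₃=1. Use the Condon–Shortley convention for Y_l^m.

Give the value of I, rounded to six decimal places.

Checks pass: Σm=0; 6 even; l₃=2∈[0,4].
(2·2+1)(2·2+1)(2·2+1) = 125
Δ: 2! 2! 2! / 7! → 1/630
sum: t=0:+1/8 t=1:−1/1 t=2:+1/8 = -3/4
3j²(2 2 2; 0 0 0) = Δ·Π!·Σ² = 2/35  (sign -1)
sum: t=0:+1/4 t=1:−1/2 = -1/4
3j²(2 2 2; 0 -1 1) = Δ·Π!·Σ² = 1/70  (sign +1)
combine: 4πI² = 125·2/35·1/70 = 5/49
take √, sign -1: I = -0.09011188

-0.090112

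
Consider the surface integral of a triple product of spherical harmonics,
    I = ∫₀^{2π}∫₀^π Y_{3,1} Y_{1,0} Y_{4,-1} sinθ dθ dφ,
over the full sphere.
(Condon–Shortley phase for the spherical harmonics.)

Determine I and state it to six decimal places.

-0.238414

Checks pass: Σm=0; 8 even; l₃=4∈[2,4].
(2·3+1)(2·1+1)(2·4+1) = 189
Δ: 0! 6! 2! / 9! → 1/252
sum: t=0:+1/36 = 1/36
3j²(3 1 4; 0 0 0) = Δ·Π!·Σ² = 4/63  (sign +1)
sum: t=0:+1/48 = 1/48
3j²(3 1 4; 1 0 -1) = Δ·Π!·Σ² = 5/84  (sign -1)
combine: 4πI² = 189·4/63·5/84 = 5/7
take √, sign -1: I = -0.23841361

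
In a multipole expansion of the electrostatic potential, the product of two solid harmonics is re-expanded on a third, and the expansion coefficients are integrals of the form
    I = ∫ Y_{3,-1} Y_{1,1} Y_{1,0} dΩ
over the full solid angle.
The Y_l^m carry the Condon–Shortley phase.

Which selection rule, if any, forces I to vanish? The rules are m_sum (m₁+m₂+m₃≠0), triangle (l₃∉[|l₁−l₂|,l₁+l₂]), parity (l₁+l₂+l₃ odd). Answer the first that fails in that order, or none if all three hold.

m₁+m₂+m₃ = -1 + 1 + 0 = 0  ✓
triangle: |3−1|=2 ≤ l₃=1 ≤ 3+1=4  ✗
parity: l₁+l₂+l₃ = 5 is odd

triangle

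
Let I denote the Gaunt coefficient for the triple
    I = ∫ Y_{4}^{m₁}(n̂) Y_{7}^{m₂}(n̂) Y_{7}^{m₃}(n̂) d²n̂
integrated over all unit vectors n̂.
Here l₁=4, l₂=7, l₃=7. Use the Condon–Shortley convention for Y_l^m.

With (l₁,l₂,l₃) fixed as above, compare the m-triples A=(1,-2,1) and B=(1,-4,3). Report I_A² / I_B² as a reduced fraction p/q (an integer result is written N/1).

Same 4,7,7: normalisation and zero-m 3j drop out of the ratio.
A: Δ: 4! 4! 10! / 19! → 1/58198140; sum: t=0:+1/2073600 t=1:−1/414720 t=2:+1/725760 t=3:−1/11612160 = -37/58060800; 3j²(4 7 7; 1 -2 1) = Δ·Π!·Σ² = 4107/646646  (sign -1)
B: Δ: 4! 4! 10! / 19! → 1/58198140; sum: t=0:+1/4354560 t=1:−1/1935360 t=2:+1/8709120 t=3:−1/522547200 = -13/74649600; 3j²(4 7 7; 1 -4 3) = Δ·Π!·Σ² = 91/11628  (sign -1)
I_A²/I_B² = (4107/646646)/(91/11628) = 73926/91091

73926/91091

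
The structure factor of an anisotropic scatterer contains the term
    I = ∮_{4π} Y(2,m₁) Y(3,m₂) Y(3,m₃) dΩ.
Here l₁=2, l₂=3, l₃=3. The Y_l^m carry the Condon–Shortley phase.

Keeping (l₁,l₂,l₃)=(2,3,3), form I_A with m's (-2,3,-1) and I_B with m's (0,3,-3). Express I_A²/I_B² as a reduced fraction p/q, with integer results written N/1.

2/5

l's match ⇒ only the (l;m) 3-j factors differ between A and B.
A: triangle coeff Δ(2,3,3) = 1/3780; Σ_t [2,2]: t=2:+1/96 = 1/96; (3j)²=1/42 [(2 3 3; -2 3 -1)], sign=+1
B: triangle coeff Δ(2,3,3) = 1/3780; Σ_t [2,2]: t=2:+1/96 = 1/96; (3j)²=5/84 [(2 3 3; 0 3 -3)], sign=+1
I_A²/I_B² = (1/42)/(5/84) = 2/5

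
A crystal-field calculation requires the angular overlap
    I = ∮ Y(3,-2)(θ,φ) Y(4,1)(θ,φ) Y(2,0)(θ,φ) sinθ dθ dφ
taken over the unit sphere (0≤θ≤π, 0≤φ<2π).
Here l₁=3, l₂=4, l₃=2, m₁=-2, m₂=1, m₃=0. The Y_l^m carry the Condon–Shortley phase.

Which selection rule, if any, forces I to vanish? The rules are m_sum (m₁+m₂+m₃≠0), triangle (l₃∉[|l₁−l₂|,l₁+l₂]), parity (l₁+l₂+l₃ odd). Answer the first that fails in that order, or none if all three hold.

Σmᵢ = -1  ✗
l₃∈[|l₁−l₂|,l₁+l₂]=[1,7], have l₃=2
Σlᵢ = 9 ⇒ odd

m_sum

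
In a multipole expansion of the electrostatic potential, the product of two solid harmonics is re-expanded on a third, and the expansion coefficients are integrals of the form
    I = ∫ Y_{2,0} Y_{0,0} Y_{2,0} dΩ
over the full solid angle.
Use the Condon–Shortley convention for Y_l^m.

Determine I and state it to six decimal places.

0.282095

m-sum 0 ✓  L=4 even ✓  2≤2≤2 ✓
Π(2lᵢ+1) = 5×1×5 = 25
triangle coeff Δ(2,0,2) = 1/5
Σ_t [0,0]: t=0:+1/4 = 1/4
(3j)²=1/5 [(2 0 2; 0 0 0)], sign=+1
(m-triple is (0,0,0) — same symbol as above.)
⇒ 4πI² = 1/1
I = (+1)√(1/1/(4π)) = 0.28209479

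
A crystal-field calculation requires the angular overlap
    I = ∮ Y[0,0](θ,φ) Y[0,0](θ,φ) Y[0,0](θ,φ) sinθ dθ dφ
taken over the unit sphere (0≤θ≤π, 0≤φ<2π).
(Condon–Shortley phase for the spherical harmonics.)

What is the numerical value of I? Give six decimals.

0.282095

Rules hold: Σm=0, L=0 even, 0≤0≤0.
N = 1·1·1 = 1
Δ = 0!·0!·0!/1! = 1/1
Racah Σ t=0..0: t=0:+1/1 = 1/1
⇒ 3j(0 0 0; 0 0 0)² = 1/1, sgn +1
(m-triple is (0,0,0) — same symbol as above.)
4πI² = N·(3j₀)²·(3jₘ)² = 1/1
I = +1·√(1/4π) = 0.28209479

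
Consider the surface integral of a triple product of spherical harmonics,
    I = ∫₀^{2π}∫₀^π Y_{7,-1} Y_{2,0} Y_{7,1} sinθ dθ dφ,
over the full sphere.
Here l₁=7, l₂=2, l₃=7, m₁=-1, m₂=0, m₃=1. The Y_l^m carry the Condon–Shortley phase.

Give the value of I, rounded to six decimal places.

-0.151274

Rules hold: Σm=0, L=16 even, 5≤7≤9.
N = 15·5·15 = 1125
Δ = 2!·12!·2!/17! = 1/185640
Racah Σ t=0..2: t=0:+1/2419200 t=1:−1/518400 t=2:+1/2419200 = -1/907200
⇒ 3j(7 2 7; 0 0 0)² = 56/3315, sgn +1
Racah Σ t=0..2: t=0:+1/3870720 t=1:−1/604800 t=2:+1/2073600 = -53/58060800
⇒ 3j(7 2 7; -1 0 1)² = 2809/185640, sgn -1
4πI² = N·(3j₀)²·(3jₘ)² = 14045/48841
I = -1·√(0.287566/4π) = -0.15127378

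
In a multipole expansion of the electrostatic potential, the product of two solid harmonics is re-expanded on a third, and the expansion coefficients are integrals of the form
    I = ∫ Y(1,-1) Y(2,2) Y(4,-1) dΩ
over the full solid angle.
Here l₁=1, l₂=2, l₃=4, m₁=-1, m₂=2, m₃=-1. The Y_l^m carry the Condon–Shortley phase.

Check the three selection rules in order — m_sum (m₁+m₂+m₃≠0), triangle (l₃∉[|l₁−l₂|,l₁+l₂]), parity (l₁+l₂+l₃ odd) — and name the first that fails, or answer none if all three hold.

m₁+m₂+m₃ = -1 + 2 − 1 = 0  ✓
triangle: |1−2|=1 ≤ l₃=4 ≤ 1+2=3  ✗
parity: l₁+l₂+l₃ = 7 is odd

triangle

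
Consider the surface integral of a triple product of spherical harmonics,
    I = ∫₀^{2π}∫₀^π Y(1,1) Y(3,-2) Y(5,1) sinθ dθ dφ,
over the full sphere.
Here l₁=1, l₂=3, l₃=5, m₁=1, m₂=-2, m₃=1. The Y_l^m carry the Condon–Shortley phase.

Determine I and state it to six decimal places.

|1−3|≤5≤1+3 violated ⇒ I = 0

0.000000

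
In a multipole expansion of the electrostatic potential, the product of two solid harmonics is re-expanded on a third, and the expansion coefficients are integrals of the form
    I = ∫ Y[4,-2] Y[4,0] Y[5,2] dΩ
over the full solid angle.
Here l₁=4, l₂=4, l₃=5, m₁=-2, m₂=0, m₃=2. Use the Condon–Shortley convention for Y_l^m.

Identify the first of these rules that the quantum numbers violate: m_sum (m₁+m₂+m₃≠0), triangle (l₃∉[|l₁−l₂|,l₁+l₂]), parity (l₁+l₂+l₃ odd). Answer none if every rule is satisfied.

azimuthal sum: -2 + 0 + 2 = 0  ✓
0 ≤ 5 ≤ 8 (triangle on l)  ✓
L = 4 + 4 + 5 = 13 (odd)  ✗

parity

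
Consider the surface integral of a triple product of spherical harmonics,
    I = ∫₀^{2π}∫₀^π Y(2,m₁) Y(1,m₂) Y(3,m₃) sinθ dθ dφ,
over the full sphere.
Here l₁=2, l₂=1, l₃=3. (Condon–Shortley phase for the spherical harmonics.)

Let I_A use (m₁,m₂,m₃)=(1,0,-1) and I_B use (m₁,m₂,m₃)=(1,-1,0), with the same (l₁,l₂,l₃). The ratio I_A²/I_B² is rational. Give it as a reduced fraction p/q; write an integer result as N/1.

Shared (l₁,l₂,l₃)=(2,1,3): N and (l;000)² cancel in I_A²/I_B².
A: Δ = 0!·4!·2!/7! = 1/105; Racah Σ t=0..0: t=0:+1/6 = 1/6; ⇒ 3j(2 1 3; 1 0 -1)² = 8/105, sgn +1
B: Δ = 0!·4!·2!/7! = 1/105; Racah Σ t=0..0: t=0:+1/12 = 1/12; ⇒ 3j(2 1 3; 1 -1 0)² = 1/35, sgn -1
I_A²/I_B² = (8/105)/(1/35) = 8/3

8/3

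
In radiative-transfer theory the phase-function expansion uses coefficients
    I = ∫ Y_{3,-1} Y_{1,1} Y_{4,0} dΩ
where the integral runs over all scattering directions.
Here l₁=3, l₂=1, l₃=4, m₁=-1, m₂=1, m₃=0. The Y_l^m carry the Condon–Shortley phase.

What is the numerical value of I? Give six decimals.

0.150786

m-sum 0 ✓  L=8 even ✓  2≤4≤4 ✓
Π(2lᵢ+1) = 7×3×9 = 189
triangle coeff Δ(3,1,4) = 1/252
Σ_t [0,0]: t=0:+1/36 = 1/36
(3j)²=4/63 [(3 1 4; 0 0 0)], sign=+1
Σ_t [0,0]: t=0:+1/96 = 1/96
(3j)²=1/42 [(3 1 4; -1 1 0)], sign=+1
⇒ 4πI² = 2/7
I = (+1)√(2/7/(4π)) = 0.15078601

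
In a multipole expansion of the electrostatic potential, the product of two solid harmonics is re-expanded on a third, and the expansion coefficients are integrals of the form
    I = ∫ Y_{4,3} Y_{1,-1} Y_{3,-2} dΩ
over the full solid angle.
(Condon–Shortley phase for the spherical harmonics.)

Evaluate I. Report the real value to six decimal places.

-0.282095

m-sum 0 ✓  L=8 even ✓  3≤3≤5 ✓
Π(2lᵢ+1) = 9×3×7 = 189
triangle coeff Δ(4,1,3) = 1/252
Σ_t [1,1]: t=1:−1/36 = -1/36
(3j)²=4/63 [(4 1 3; 0 0 0)], sign=+1
Σ_t [0,0]: t=0:+1/240 = 1/240
(3j)²=1/12 [(4 1 3; 3 -1 -2)], sign=-1
⇒ 4πI² = 1/1
I = (-1)√(1/1/(4π)) = -0.28209479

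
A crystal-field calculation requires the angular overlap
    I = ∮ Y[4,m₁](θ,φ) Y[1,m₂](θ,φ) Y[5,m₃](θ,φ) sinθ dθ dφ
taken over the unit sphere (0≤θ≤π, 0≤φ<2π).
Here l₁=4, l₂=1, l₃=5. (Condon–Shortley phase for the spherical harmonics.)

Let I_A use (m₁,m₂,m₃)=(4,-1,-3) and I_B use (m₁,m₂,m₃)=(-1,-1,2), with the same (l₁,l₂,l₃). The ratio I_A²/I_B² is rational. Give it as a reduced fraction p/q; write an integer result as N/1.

Shared (l₁,l₂,l₃)=(4,1,5): N and (l;000)² cancel in I_A²/I_B².
A: Δ = 0!·8!·2!/11! = 1/495; Racah Σ t=0..0: t=0:+1/80640 = 1/80640; ⇒ 3j(4 1 5; 4 -1 -3)² = 1/495, sgn +1
B: Δ = 0!·8!·2!/11! = 1/495; Racah Σ t=0..0: t=0:+1/1440 = 1/1440; ⇒ 3j(4 1 5; -1 -1 2)² = 7/165, sgn -1
I_A²/I_B² = (1/495)/(7/165) = 1/21

1/21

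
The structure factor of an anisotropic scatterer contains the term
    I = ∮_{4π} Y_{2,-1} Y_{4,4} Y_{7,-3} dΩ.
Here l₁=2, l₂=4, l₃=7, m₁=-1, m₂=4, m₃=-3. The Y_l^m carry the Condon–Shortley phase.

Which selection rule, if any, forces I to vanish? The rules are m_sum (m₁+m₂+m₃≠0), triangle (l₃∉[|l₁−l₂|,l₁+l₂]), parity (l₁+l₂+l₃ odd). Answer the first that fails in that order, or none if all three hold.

triangle

azimuthal sum: -1 + 4 − 3 = 0  ✓
2 ≤ 7 ≤ 6 (triangle on l)  ✗
L = 2 + 4 + 7 = 13 (odd)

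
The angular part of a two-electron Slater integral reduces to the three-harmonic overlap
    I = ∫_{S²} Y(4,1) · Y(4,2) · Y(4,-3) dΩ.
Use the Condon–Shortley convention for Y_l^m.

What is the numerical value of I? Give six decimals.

-0.063661

m-sum 0 ✓  L=12 even ✓  0≤4≤8 ✓
Π(2lᵢ+1) = 9×9×9 = 729
triangle coeff Δ(4,4,4) = 1/450450
Σ_t [0,4]: t=0:+1/13824 t=1:−1/216 t=2:+1/64 t=3:−1/216 t=4:+1/13824 = 5/768
(3j)²=18/1001 [(4 4 4; 0 0 0)], sign=+1
Σ_t [2,3]: t=2:+1/576 t=3:−1/864 = 1/1728
(3j)²=5/1287 [(4 4 4; 1 2 -3)], sign=-1
⇒ 4πI² = 7290/143143
I = (-1)√(7290/143143/(4π)) = -0.06366105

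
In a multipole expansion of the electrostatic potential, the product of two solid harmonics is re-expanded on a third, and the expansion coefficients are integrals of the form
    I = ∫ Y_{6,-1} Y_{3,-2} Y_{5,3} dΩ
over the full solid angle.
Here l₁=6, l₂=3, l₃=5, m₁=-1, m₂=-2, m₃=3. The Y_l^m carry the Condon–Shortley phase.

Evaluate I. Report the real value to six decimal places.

0.166435

Checks pass: Σm=0; 14 even; l₃=5∈[3,9].
(2·6+1)(2·3+1)(2·5+1) = 1001
Δ: 4! 8! 2! / 15! → 1/675675
sum: t=1:−1/8640 t=2:+1/2304 t=3:−1/8640 = 7/34560
3j²(6 3 5; 0 0 0) = Δ·Π!·Σ² = 7/429  (sign -1)
sum: t=0:+1/120960 t=1:−1/17280 = -1/20160
3j²(6 3 5; -1 -2 3) = Δ·Π!·Σ² = 64/3003  (sign -1)
combine: 4πI² = 1001·7/429·64/3003 = 448/1287
take √, sign +1: I = 0.16643505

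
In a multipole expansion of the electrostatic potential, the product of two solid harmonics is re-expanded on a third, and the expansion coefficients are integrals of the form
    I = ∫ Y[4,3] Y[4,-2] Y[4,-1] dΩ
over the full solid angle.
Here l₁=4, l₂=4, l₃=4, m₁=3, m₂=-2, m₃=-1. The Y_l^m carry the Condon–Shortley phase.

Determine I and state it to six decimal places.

-0.063661

m-sum 0 ✓  L=12 even ✓  0≤4≤8 ✓
Π(2lᵢ+1) = 9×9×9 = 729
triangle coeff Δ(4,4,4) = 1/450450
Σ_t [0,4]: t=0:+1/13824 t=1:−1/216 t=2:+1/64 t=3:−1/216 t=4:+1/13824 = 5/768
(3j)²=18/1001 [(4 4 4; 0 0 0)], sign=+1
Σ_t [0,1]: t=0:+1/576 t=1:−1/864 = 1/1728
(3j)²=5/1287 [(4 4 4; 3 -2 -1)], sign=-1
⇒ 4πI² = 7290/143143
I = (-1)√(7290/143143/(4π)) = -0.06366105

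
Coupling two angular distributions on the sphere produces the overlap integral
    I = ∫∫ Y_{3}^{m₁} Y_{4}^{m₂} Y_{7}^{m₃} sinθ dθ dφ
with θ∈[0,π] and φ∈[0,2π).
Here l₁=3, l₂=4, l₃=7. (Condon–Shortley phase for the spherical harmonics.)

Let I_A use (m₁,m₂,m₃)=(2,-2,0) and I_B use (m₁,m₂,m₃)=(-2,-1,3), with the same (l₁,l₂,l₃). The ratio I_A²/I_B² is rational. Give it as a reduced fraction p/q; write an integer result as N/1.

Same 3,4,7: normalisation and zero-m 3j drop out of the ratio.
A: Δ: 0! 6! 8! / 15! → 1/45045; sum: t=0:+1/172800 = 1/172800; 3j²(3 4 7; 2 -2 0) = Δ·Π!·Σ² = 7/2145  (sign -1)
B: Δ: 0! 6! 8! / 15! → 1/45045; sum: t=0:+1/86400 = 1/86400; 3j²(3 4 7; -2 -1 3) = Δ·Π!·Σ² = 16/715  (sign +1)
I_A²/I_B² = (7/2145)/(16/715) = 7/48

7/48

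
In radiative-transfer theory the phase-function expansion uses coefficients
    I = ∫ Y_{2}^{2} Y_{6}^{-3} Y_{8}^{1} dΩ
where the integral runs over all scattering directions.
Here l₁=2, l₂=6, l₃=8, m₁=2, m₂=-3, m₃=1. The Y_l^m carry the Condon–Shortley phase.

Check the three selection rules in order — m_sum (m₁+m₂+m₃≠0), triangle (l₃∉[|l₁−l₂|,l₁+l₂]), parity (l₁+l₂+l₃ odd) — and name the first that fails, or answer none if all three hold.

m₁+m₂+m₃ = 2 − 3 + 1 = 0  ✓
triangle: |2−6|=4 ≤ l₃=8 ≤ 2+6=8  ✓
parity: l₁+l₂+l₃ = 16 is even  ✓

none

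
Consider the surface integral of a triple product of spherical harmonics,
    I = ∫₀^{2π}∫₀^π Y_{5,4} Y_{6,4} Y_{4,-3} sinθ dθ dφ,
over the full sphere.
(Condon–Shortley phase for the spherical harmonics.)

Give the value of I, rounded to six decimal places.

0.000000

Σmᵢ = 5 ≠ 0, so the φ-integral vanishes; I = 0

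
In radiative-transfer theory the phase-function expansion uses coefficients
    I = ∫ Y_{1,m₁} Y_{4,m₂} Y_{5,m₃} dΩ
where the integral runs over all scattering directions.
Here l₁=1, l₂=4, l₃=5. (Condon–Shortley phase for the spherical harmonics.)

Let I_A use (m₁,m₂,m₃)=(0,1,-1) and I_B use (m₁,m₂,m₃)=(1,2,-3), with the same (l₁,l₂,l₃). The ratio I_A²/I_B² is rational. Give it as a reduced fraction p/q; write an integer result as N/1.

6/7

Shared (l₁,l₂,l₃)=(1,4,5): N and (l;000)² cancel in I_A²/I_B².
A: Δ = 0!·2!·8!/11! = 1/495; Racah Σ t=0..0: t=0:+1/720 = 1/720; ⇒ 3j(1 4 5; 0 1 -1)² = 8/165, sgn +1
B: Δ = 0!·2!·8!/11! = 1/495; Racah Σ t=0..0: t=0:+1/2880 = 1/2880; ⇒ 3j(1 4 5; 1 2 -3)² = 28/495, sgn +1
I_A²/I_B² = (8/165)/(28/495) = 6/7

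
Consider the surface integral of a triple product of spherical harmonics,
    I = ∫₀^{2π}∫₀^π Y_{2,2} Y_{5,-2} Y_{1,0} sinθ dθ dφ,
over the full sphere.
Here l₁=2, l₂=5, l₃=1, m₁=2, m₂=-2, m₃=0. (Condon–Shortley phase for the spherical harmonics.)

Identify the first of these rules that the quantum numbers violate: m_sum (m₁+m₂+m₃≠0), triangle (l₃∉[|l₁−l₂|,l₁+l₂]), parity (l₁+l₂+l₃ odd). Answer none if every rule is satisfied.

Σmᵢ = 0  ✓
l₃∈[|l₁−l₂|,l₁+l₂]=[3,7], have l₃=1  ✗
Σlᵢ = 8 ⇒ even

triangle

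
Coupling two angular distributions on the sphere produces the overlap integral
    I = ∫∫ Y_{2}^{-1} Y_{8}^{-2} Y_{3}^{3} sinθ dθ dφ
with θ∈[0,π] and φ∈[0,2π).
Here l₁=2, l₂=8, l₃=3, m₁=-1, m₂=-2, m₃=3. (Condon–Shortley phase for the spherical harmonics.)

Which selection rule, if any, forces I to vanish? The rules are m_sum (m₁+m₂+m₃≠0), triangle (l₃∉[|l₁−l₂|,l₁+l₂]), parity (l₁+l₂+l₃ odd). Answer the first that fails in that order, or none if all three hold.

triangle

m₁+m₂+m₃ = -1 − 2 + 3 = 0  ✓
triangle: |2−8|=6 ≤ l₃=3 ≤ 2+8=10  ✗
parity: l₁+l₂+l₃ = 13 is odd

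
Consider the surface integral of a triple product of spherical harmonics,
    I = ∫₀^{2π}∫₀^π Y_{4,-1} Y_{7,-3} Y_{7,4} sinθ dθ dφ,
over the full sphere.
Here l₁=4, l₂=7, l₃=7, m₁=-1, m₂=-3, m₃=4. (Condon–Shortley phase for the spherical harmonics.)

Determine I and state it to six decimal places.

0.111287

m-sum 0 ✓  L=18 even ✓  3≤7≤11 ✓
Π(2lᵢ+1) = 9×15×15 = 2025
triangle coeff Δ(4,7,7) = 1/58198140
Σ_t [0,4]: t=0:+1/17418240 t=1:−1/622080 t=2:+1/230400 t=3:−1/622080 t=4:+1/17418240 = 1/806400
(3j)²=2268/230945 [(4 7 7; 0 0 0)], sign=-1
Σ_t [1,4]: t=1:−1/4354560 t=2:+1/1935360 t=3:−1/8709120 t=4:+1/522547200 = 13/74649600
(3j)²=91/11628 [(4 7 7; -1 -3 4)], sign=-1
⇒ 4πI² = 178605/1147619
I = (+1)√(178605/1147619/(4π)) = 0.11128663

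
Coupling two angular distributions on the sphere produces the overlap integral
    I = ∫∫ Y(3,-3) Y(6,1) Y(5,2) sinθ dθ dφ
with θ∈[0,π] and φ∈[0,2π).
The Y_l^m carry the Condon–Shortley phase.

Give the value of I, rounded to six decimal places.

0.145631

Checks pass: Σm=0; 14 even; l₃=5∈[3,9].
(2·3+1)(2·6+1)(2·5+1) = 1001
Δ: 4! 2! 8! / 15! → 1/675675
sum: t=1:−1/8640 t=2:+1/2304 t=3:−1/8640 = 7/34560
3j²(3 6 5; 0 0 0) = Δ·Π!·Σ² = 7/429  (sign -1)
sum: t=4:+1/34560 = 1/34560
3j²(3 6 5; -3 1 2) = Δ·Π!·Σ² = 7/429  (sign -1)
combine: 4πI² = 1001·7/429·7/429 = 343/1287
take √, sign +1: I = 0.14563067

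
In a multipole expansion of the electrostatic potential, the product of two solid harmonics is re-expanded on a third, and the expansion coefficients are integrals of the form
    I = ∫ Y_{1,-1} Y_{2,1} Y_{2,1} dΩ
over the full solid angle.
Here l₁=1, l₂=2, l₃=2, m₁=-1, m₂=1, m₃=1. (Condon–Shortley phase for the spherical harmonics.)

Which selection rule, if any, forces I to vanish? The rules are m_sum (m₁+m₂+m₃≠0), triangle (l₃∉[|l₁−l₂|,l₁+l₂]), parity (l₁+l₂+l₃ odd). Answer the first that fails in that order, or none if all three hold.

Σmᵢ = 1  ✗
l₃∈[|l₁−l₂|,l₁+l₂]=[1,3], have l₃=2
Σlᵢ = 5 ⇒ odd

m_sum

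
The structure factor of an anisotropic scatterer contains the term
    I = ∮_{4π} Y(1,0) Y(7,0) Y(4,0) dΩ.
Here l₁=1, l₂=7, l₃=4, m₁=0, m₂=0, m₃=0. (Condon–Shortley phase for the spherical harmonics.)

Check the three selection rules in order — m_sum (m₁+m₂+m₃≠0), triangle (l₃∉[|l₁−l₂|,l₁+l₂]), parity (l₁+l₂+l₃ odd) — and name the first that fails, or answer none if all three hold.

m₁+m₂+m₃ = 0 + 0 + 0 = 0  ✓
triangle: |1−7|=6 ≤ l₃=4 ≤ 1+7=8  ✗
parity: l₁+l₂+l₃ = 12 is even

triangle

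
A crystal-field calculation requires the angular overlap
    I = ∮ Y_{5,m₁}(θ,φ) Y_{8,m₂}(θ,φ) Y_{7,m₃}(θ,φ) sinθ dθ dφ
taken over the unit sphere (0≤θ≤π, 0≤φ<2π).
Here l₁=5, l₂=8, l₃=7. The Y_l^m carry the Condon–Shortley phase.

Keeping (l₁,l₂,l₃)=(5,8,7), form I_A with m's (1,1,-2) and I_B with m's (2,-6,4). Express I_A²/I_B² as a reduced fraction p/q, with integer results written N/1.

15463/18876

l's match ⇒ only the (l;m) 3-j factors differ between A and B.
A: triangle coeff Δ(5,8,7) = 1/814773960; Σ_t [0,4]: t=0:+1/6270566400 t=1:−1/58060800 t=2:+1/5806080 t=3:−1/3732480 t=4:+1/16588800 = -47/895795200; (3j)²=15463/3325608 [(5 8 7; 1 1 -2)], sign=+1
B: triangle coeff Δ(5,8,7) = 1/814773960; Σ_t [0,2]: t=0:+1/348364800 t=1:−1/174182400 t=2:+1/1045094400 = -1/522547200; (3j)²=11/1938 [(5 8 7; 2 -6 4)], sign=+1
I_A²/I_B² = (15463/3325608)/(11/1938) = 15463/18876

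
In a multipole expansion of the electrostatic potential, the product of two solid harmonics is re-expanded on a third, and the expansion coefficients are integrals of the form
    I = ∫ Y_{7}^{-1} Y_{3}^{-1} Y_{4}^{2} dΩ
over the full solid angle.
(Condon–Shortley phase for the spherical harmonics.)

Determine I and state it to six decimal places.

-0.138088

m-sum 0 ✓  L=14 even ✓  4≤4≤10 ✓
Π(2lᵢ+1) = 15×7×9 = 945
triangle coeff Δ(7,3,4) = 1/45045
Σ_t [3,3]: t=3:−1/20736 = -1/20736
(3j)²=35/1287 [(7 3 4; 0 0 0)], sign=-1
Σ_t [2,2]: t=2:+1/69120 = 1/69120
(3j)²=4/429 [(7 3 4; -1 -1 2)], sign=+1
⇒ 4πI² = 4900/20449
I = (-1)√(4900/20449/(4π)) = -0.13808836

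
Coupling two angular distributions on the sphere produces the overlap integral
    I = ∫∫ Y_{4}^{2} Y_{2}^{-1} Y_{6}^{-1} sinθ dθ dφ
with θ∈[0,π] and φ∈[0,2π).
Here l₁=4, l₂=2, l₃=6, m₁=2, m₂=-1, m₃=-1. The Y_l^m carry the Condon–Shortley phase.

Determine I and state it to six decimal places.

-0.133065

Checks pass: Σm=0; 12 even; l₃=6∈[2,6].
(2·4+1)(2·2+1)(2·6+1) = 585
Δ: 0! 8! 4! / 13! → 1/6435
sum: t=0:+1/2304 = 1/2304
3j²(4 2 6; 0 0 0) = Δ·Π!·Σ² = 5/143  (sign +1)
sum: t=0:+1/8640 = 1/8640
3j²(4 2 6; 2 -1 -1) = Δ·Π!·Σ² = 14/1287  (sign -1)
combine: 4πI² = 585·5/143·14/1287 = 350/1573
take √, sign -1: I = -0.13306527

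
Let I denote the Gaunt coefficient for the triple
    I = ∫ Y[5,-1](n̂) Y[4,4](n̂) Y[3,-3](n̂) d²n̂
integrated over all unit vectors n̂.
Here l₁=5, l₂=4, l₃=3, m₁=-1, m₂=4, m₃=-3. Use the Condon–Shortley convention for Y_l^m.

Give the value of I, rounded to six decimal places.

m-sum 0 ✓  L=12 even ✓  1≤3≤9 ✓
Π(2lᵢ+1) = 11×9×7 = 693
triangle coeff Δ(5,4,3) = 1/180180
Σ_t [2,4]: t=2:+1/576 t=3:−1/144 t=4:+1/576 = -1/288
(3j)²=20/1001 [(5 4 3; 0 0 0)], sign=+1
Σ_t [6,6]: t=6:+1/34560 = 1/34560
(3j)²=1/429 [(5 4 3; -1 4 -3)], sign=+1
⇒ 4πI² = 60/1859
I = (+1)√(60/1859/(4π)) = 0.05067935

0.050679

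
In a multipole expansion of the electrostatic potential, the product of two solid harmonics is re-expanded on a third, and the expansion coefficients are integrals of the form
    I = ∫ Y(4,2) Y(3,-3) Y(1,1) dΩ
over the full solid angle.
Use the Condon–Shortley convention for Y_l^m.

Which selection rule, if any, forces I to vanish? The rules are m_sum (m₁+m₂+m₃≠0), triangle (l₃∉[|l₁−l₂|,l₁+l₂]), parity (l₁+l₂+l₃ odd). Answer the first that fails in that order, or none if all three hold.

Σmᵢ = 0  ✓
l₃∈[|l₁−l₂|,l₁+l₂]=[1,7], have l₃=1  ✓
Σlᵢ = 8 ⇒ even  ✓

none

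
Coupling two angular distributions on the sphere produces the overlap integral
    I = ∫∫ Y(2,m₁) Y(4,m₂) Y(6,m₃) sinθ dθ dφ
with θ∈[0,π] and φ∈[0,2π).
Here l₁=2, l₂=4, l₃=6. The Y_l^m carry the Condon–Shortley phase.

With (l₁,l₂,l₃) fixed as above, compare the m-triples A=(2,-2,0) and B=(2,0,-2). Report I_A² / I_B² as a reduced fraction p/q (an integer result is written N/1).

3/14

l's match ⇒ only the (l;m) 3-j factors differ between A and B.
A: triangle coeff Δ(2,4,6) = 1/6435; Σ_t [0,0]: t=0:+1/34560 = 1/34560; (3j)²=1/429 [(2 4 6; 2 -2 0)], sign=+1
B: triangle coeff Δ(2,4,6) = 1/6435; Σ_t [0,0]: t=0:+1/13824 = 1/13824; (3j)²=14/1287 [(2 4 6; 2 0 -2)], sign=+1
I_A²/I_B² = (1/429)/(14/1287) = 3/14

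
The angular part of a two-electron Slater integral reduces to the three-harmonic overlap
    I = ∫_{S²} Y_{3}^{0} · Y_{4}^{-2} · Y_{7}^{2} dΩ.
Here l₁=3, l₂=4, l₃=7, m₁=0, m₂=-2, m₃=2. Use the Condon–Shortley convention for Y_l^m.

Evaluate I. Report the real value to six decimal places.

0.195286

m-sum 0 ✓  L=14 even ✓  1≤7≤7 ✓
Π(2lᵢ+1) = 7×9×15 = 945
triangle coeff Δ(3,4,7) = 1/45045
Σ_t [0,0]: t=0:+1/20736 = 1/20736
(3j)²=35/1287 [(3 4 7; 0 0 0)], sign=-1
Σ_t [0,0]: t=0:+1/51840 = 1/51840
(3j)²=8/429 [(3 4 7; 0 -2 2)], sign=-1
⇒ 4πI² = 9800/20449
I = (+1)√(9800/20449/(4π)) = 0.19528643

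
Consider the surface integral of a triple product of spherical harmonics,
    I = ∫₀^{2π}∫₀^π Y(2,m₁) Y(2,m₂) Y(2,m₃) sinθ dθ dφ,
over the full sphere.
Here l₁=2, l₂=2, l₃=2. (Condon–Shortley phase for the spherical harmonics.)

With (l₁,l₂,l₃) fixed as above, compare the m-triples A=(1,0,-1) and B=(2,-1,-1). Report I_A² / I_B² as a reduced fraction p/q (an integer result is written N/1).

1/6

l's match ⇒ only the (l;m) 3-j factors differ between A and B.
A: triangle coeff Δ(2,2,2) = 1/630; Σ_t [0,1]: t=0:+1/4 t=1:−1/2 = -1/4; (3j)²=1/70 [(2 2 2; 1 0 -1)], sign=+1
B: triangle coeff Δ(2,2,2) = 1/630; Σ_t [0,0]: t=0:+1/4 = 1/4; (3j)²=3/35 [(2 2 2; 2 -1 -1)], sign=-1
I_A²/I_B² = (1/70)/(3/35) = 1/6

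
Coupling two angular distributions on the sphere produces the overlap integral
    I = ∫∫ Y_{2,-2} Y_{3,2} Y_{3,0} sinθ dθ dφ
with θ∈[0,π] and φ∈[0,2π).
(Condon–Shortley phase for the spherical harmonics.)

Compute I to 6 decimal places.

m-sum 0 ✓  L=8 even ✓  1≤3≤5 ✓
Π(2lᵢ+1) = 5×7×7 = 245
triangle coeff Δ(2,3,3) = 1/3780
Σ_t [0,2]: t=0:+1/24 t=1:−1/4 t=2:+1/24 = -1/6
(3j)²=4/105 [(2 3 3; 0 0 0)], sign=+1
Σ_t [2,2]: t=2:+1/24 = 1/24
(3j)²=1/21 [(2 3 3; -2 2 0)], sign=-1
⇒ 4πI² = 4/9
I = (-1)√(4/9/(4π)) = -0.18806319

-0.188063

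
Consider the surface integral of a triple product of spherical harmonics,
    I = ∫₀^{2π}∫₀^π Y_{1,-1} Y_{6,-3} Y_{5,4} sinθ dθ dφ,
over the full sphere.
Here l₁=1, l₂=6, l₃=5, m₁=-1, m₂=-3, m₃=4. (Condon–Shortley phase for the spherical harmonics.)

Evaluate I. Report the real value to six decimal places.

m-sum 0 ✓  L=12 even ✓  5≤5≤7 ✓
Π(2lᵢ+1) = 3×13×11 = 429
triangle coeff Δ(1,6,5) = 1/858
Σ_t [1,1]: t=1:−1/14400 = -1/14400
(3j)²=6/143 [(1 6 5; 0 0 0)], sign=+1
Σ_t [2,2]: t=2:+1/725760 = 1/725760
(3j)²=1/286 [(1 6 5; -1 -3 4)], sign=-1
⇒ 4πI² = 9/143
I = (-1)√(9/143/(4π)) = -0.07076985

-0.070770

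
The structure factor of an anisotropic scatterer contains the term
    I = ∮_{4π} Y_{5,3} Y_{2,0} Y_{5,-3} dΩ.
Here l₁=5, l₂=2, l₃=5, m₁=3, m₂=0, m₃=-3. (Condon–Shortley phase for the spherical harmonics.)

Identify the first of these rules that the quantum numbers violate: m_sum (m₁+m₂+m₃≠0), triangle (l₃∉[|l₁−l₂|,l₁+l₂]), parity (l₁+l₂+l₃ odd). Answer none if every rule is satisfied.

m₁+m₂+m₃ = 3 + 0 − 3 = 0  ✓
triangle: |5−2|=3 ≤ l₃=5 ≤ 5+2=7  ✓
parity: l₁+l₂+l₃ = 12 is even  ✓

none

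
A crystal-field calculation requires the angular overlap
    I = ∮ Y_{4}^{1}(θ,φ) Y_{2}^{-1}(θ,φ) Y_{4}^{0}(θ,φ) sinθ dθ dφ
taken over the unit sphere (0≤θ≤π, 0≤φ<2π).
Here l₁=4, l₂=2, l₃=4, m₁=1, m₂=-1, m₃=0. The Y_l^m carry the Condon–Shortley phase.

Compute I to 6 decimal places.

Rules hold: Σm=0, L=10 even, 2≤4≤6.
N = 9·5·9 = 405
Δ = 2!·6!·2!/11! = 1/13860
Racah Σ t=0..2: t=0:+1/192 t=1:−1/36 t=2:+1/192 = -5/288
⇒ 3j(4 2 4; 0 0 0)² = 20/693, sgn -1
Racah Σ t=0..1: t=0:+1/72 t=1:−1/96 = 1/288
⇒ 3j(4 2 4; 1 -1 0)² = 1/462, sgn +1
4πI² = N·(3j₀)²·(3jₘ)² = 150/5929
I = -1·√(0.0252994/4π) = -0.04486937

-0.044869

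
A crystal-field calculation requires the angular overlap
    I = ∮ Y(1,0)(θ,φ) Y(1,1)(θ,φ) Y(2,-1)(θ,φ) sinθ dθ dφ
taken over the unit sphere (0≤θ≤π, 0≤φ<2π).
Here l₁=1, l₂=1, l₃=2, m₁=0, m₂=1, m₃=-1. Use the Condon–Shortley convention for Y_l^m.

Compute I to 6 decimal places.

m-sum 0 ✓  L=4 even ✓  0≤2≤2 ✓
Π(2lᵢ+1) = 3×3×5 = 45
triangle coeff Δ(1,1,2) = 1/30
Σ_t [0,0]: t=0:+1/1 = 1/1
(3j)²=2/15 [(1 1 2; 0 0 0)], sign=+1
Σ_t [0,0]: t=0:+1/2 = 1/2
(3j)²=1/10 [(1 1 2; 0 1 -1)], sign=-1
⇒ 4πI² = 3/5
I = (-1)√(3/5/(4π)) = -0.21850969

-0.218510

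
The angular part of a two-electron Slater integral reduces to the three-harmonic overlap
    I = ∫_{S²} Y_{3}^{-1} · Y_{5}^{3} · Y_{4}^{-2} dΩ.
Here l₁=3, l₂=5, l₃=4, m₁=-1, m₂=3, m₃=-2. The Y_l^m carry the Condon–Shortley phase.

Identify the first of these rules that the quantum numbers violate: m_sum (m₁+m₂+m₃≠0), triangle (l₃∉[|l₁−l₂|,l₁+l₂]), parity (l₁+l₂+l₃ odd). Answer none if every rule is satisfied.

none

Σmᵢ = 0  ✓
l₃∈[|l₁−l₂|,l₁+l₂]=[2,8], have l₃=4  ✓
Σlᵢ = 12 ⇒ even  ✓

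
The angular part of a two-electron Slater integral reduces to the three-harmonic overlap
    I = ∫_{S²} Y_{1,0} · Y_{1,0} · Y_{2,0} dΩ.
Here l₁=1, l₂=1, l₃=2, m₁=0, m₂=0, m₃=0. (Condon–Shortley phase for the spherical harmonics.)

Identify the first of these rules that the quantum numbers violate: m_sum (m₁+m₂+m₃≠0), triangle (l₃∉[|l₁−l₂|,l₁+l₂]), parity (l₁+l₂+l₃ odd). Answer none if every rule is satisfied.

Σmᵢ = 0  ✓
l₃∈[|l₁−l₂|,l₁+l₂]=[0,2], have l₃=2  ✓
Σlᵢ = 4 ⇒ even  ✓

none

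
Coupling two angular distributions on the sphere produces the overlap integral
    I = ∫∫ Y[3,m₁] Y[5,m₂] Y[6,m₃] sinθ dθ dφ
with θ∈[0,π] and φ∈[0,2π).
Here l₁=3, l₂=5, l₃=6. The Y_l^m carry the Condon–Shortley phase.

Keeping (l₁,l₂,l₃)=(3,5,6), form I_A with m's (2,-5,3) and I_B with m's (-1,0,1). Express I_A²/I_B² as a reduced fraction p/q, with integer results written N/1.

9/7

Shared (l₁,l₂,l₃)=(3,5,6): N and (l;000)² cancel in I_A²/I_B².
A: Δ = 2!·4!·8!/15! = 1/675675; Racah Σ t=0..0: t=0:+1/483840 = 1/483840; ⇒ 3j(3 5 6; 2 -5 3)² = 6/1001, sgn -1
B: Δ = 2!·4!·8!/15! = 1/675675; Racah Σ t=0..2: t=0:+1/34560 t=1:−1/3456 t=2:+1/5760 = -1/11520; ⇒ 3j(3 5 6; -1 0 1)² = 2/429, sgn +1
I_A²/I_B² = (6/1001)/(2/429) = 9/7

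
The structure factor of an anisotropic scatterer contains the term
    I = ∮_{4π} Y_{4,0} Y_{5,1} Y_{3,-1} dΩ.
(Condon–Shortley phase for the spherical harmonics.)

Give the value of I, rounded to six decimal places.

Rules hold: Σm=0, L=12 even, 1≤3≤9.
N = 9·11·7 = 693
Δ = 6!·2!·4!/13! = 1/180180
Racah Σ t=2..4: t=2:+1/576 t=3:−1/144 t=4:+1/576 = -1/288
⇒ 3j(4 5 3; 0 0 0)² = 20/1001, sgn +1
Racah Σ t=2..4: t=2:+1/2304 t=3:−1/216 t=4:+1/384 = -11/6912
⇒ 3j(4 5 3; 0 1 -1)² = 11/1638, sgn -1
4πI² = N·(3j₀)²·(3jₘ)² = 110/1183
I = -1·√(0.0929839/4π) = -0.08601992

-0.086020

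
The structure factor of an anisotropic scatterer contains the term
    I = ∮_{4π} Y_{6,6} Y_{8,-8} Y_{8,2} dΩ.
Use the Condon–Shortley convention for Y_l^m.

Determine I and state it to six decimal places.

Rules hold: Σm=0, L=22 even, 2≤8≤14.
N = 13·17·17 = 3757
Δ = 6!·6!·10!/23! = 1/13742520792
Racah Σ t=0..6: t=0:+1/41803776000 t=1:−1/435456000 t=2:+1/39813120 t=3:−1/18662400 t=4:+1/39813120 t=5:−1/435456000 t=6:+1/41803776000 = -11/1393459200
⇒ 3j(6 8 8; 0 0 0)² = 600/96577, sgn -1
Racah Σ t=0..0: t=0:+1/1881169920000 = 1/1881169920000
⇒ 3j(6 8 8; 6 -8 2)² = 4/7429, sgn +1
4πI² = N·(3j₀)²·(3jₘ)² = 2400/190969
I = -1·√(0.0125675/4π) = -0.03162418

-0.031624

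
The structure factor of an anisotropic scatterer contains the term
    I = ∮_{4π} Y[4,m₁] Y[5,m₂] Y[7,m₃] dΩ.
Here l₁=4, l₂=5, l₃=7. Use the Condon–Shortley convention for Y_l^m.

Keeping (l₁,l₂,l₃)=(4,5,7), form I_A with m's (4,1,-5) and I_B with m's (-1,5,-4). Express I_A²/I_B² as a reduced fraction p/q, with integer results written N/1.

Same 4,5,7: normalisation and zero-m 3j drop out of the ratio.
A: Δ: 2! 6! 8! / 17! → 1/6126120; sum: t=0:+1/2073600 = 1/2073600; 3j²(4 5 7; 4 1 -5) = Δ·Π!·Σ² = 28/1105  (sign +1)
B: Δ: 2! 6! 8! / 17! → 1/6126120; sum: t=2:+1/2903040 = 1/2903040; 3j²(4 5 7; -1 5 -4) = Δ·Π!·Σ² = 75/6188  (sign -1)
I_A²/I_B² = (28/1105)/(75/6188) = 784/375

784/375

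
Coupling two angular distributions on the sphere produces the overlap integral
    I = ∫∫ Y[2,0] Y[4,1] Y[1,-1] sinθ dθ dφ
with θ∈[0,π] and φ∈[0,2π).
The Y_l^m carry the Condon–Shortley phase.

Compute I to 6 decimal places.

0.000000

triangle: need 2≤l₃≤6, have 1; I=0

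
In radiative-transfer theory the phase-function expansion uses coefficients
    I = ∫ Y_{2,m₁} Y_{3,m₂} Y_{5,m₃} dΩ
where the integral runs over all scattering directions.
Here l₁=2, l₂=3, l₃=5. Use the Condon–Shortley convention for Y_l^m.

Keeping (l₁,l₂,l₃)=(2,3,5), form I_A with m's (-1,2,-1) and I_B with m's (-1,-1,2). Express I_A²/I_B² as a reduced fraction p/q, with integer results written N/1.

8/35

l's match ⇒ only the (l;m) 3-j factors differ between A and B.
A: triangle coeff Δ(2,3,5) = 1/2310; Σ_t [0,0]: t=0:+1/720 = 1/720; (3j)²=4/385 [(2 3 5; -1 2 -1)], sign=+1
B: triangle coeff Δ(2,3,5) = 1/2310; Σ_t [0,0]: t=0:+1/288 = 1/288; (3j)²=1/22 [(2 3 5; -1 -1 2)], sign=-1
I_A²/I_B² = (4/385)/(1/22) = 8/35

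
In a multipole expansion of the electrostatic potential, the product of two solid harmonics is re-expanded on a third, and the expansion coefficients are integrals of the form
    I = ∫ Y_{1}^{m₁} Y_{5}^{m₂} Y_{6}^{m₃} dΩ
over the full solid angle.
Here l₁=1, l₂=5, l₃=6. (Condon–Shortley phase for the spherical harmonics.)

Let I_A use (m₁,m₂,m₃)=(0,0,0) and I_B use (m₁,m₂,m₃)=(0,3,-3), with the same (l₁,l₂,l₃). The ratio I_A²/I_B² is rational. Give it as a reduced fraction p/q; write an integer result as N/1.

4/3

Same 1,5,6: normalisation and zero-m 3j drop out of the ratio.
A: Δ: 0! 2! 10! / 13! → 1/858; sum: t=0:+1/14400 = 1/14400; 3j²(1 5 6; 0 0 0) = Δ·Π!·Σ² = 6/143  (sign +1)
B: Δ: 0! 2! 10! / 13! → 1/858; sum: t=0:+1/80640 = 1/80640; 3j²(1 5 6; 0 3 -3) = Δ·Π!·Σ² = 9/286  (sign -1)
I_A²/I_B² = (6/143)/(9/286) = 4/3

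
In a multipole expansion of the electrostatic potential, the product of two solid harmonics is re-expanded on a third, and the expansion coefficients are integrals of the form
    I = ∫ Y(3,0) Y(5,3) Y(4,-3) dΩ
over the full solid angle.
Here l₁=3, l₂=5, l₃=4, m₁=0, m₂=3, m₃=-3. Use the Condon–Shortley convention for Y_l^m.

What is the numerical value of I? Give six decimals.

0.103862

Rules hold: Σm=0, L=12 even, 2≤4≤8.
N = 7·11·9 = 693
Δ = 4!·2!·6!/13! = 1/180180
Racah Σ t=1..3: t=1:−1/576 t=2:+1/144 t=3:−1/576 = 1/288
⇒ 3j(3 5 4; 0 0 0)² = 20/1001, sgn +1
Racah Σ t=2..3: t=2:+1/2880 t=3:−1/1440 = -1/2880
⇒ 3j(3 5 4; 0 3 -3)² = 7/715, sgn +1
4πI² = N·(3j₀)²·(3jₘ)² = 252/1859
I = +1·√(0.135557/4π) = 0.10386175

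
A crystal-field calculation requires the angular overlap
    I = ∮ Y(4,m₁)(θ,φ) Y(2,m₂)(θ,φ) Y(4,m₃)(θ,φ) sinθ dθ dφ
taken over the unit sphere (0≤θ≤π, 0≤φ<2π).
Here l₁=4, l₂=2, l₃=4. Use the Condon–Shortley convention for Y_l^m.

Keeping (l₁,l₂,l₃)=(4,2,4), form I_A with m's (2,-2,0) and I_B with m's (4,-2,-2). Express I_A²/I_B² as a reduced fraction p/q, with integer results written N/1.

45/14

l's match ⇒ only the (l;m) 3-j factors differ between A and B.
A: triangle coeff Δ(4,2,4) = 1/13860; Σ_t [0,0]: t=0:+1/192 = 1/192; (3j)²=3/77 [(4 2 4; 2 -2 0)], sign=+1
B: triangle coeff Δ(4,2,4) = 1/13860; Σ_t [0,0]: t=0:+1/2880 = 1/2880; (3j)²=2/165 [(4 2 4; 4 -2 -2)], sign=+1
I_A²/I_B² = (3/77)/(2/165) = 45/14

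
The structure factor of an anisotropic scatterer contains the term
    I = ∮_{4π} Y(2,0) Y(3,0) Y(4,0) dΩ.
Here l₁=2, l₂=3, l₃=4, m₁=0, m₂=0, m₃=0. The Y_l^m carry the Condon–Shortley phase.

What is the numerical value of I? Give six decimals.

0.000000

Σlᵢ=9 odd — θ-integrand is odd under cosθ→−cosθ; I=0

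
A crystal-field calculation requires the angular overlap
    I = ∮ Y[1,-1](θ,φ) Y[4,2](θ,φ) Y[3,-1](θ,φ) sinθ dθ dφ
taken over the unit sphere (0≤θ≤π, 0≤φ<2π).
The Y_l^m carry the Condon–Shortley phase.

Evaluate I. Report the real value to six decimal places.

Checks pass: Σm=0; 8 even; l₃=3∈[3,5].
(2·1+1)(2·4+1)(2·3+1) = 189
Δ: 2! 0! 6! / 9! → 1/252
sum: t=1:−1/36 = -1/36
3j²(1 4 3; 0 0 0) = Δ·Π!·Σ² = 4/63  (sign +1)
sum: t=2:+1/96 = 1/96
3j²(1 4 3; -1 2 -1) = Δ·Π!·Σ² = 5/84  (sign +1)
combine: 4πI² = 189·4/63·5/84 = 5/7
take √, sign +1: I = 0.23841361

0.238414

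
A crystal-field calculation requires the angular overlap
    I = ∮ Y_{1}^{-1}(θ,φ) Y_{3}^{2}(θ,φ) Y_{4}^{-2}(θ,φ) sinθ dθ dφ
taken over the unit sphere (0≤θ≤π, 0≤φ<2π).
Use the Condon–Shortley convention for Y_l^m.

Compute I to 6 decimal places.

0.000000

m-sum = -1 + 2 − 2 = -1 ≠ 0 ⇒ I = 0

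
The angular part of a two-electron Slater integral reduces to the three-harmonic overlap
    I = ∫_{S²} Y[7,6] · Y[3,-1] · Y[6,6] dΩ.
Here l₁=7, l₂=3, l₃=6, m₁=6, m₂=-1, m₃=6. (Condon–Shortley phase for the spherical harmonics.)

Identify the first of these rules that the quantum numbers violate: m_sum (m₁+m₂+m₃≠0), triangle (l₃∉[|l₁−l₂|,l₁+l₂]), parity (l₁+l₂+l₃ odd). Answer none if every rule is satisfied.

azimuthal sum: 6 − 1 + 6 = 11  ✗
4 ≤ 6 ≤ 10 (triangle on l)
L = 7 + 3 + 6 = 16 (even)

m_sum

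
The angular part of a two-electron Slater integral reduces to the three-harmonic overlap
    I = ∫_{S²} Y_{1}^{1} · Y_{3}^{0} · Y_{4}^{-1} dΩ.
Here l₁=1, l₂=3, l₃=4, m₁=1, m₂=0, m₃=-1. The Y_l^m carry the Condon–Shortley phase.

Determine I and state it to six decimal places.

-0.194664

m-sum 0 ✓  L=8 even ✓  2≤4≤4 ✓
Π(2lᵢ+1) = 3×7×9 = 189
triangle coeff Δ(1,3,4) = 1/252
Σ_t [0,0]: t=0:+1/36 = 1/36
(3j)²=4/63 [(1 3 4; 0 0 0)], sign=+1
Σ_t [0,0]: t=0:+1/72 = 1/72
(3j)²=5/126 [(1 3 4; 1 0 -1)], sign=-1
⇒ 4πI² = 10/21
I = (-1)√(10/21/(4π)) = -0.19466390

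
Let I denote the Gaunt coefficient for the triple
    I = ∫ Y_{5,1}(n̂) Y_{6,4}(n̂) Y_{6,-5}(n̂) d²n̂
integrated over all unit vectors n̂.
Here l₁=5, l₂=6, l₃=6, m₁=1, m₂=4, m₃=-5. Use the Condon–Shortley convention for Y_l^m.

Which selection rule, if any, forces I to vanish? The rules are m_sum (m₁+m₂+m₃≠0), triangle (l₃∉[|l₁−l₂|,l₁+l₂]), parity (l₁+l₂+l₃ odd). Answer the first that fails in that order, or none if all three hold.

azimuthal sum: 1 + 4 − 5 = 0  ✓
1 ≤ 6 ≤ 11 (triangle on l)  ✓
L = 5 + 6 + 6 = 17 (odd)  ✗

parity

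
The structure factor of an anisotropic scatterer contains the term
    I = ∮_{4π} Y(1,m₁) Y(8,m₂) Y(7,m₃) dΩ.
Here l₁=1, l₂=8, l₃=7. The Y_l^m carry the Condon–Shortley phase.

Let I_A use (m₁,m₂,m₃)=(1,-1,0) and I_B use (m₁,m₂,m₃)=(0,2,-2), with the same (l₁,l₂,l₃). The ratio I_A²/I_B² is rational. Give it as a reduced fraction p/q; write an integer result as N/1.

Same 1,8,7: normalisation and zero-m 3j drop out of the ratio.
A: Δ: 2! 0! 14! / 17! → 1/2040; sum: t=0:+1/50803200 = 1/50803200; 3j²(1 8 7; 1 -1 0) = Δ·Π!·Σ² = 3/170  (sign -1)
B: Δ: 2! 0! 14! / 17! → 1/2040; sum: t=1:−1/43545600 = -1/43545600; 3j²(1 8 7; 0 2 -2) = Δ·Π!·Σ² = 1/34  (sign +1)
I_A²/I_B² = (3/170)/(1/34) = 3/5

3/5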